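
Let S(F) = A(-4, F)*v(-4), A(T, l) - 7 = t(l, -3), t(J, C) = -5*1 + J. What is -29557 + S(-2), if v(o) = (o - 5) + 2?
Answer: -29557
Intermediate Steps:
t(J, C) = -5 + J
v(o) = -3 + o (v(o) = (-5 + o) + 2 = -3 + o)
A(T, l) = 2 + l (A(T, l) = 7 + (-5 + l) = 2 + l)
S(F) = -14 - 7*F (S(F) = (2 + F)*(-3 - 4) = (2 + F)*(-7) = -14 - 7*F)
-29557 + S(-2) = -29557 + (-14 - 7*(-2)) = -29557 + (-14 + 14) = -29557 + 0 = -29557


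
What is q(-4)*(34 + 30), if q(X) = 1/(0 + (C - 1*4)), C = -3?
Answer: -64/7 ≈ -9.1429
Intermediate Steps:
q(X) = -⅐ (q(X) = 1/(0 + (-3 - 1*4)) = 1/(0 + (-3 - 4)) = 1/(0 - 7) = 1/(-7) = -⅐)
q(-4)*(34 + 30) = -(34 + 30)/7 = -⅐*64 = -64/7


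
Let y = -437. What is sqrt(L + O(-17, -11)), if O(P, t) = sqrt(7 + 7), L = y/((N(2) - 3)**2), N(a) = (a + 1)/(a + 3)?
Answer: sqrt(-10925 + 144*sqrt(14))/12 ≈ 8.4927*I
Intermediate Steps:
N(a) = (1 + a)/(3 + a)
L = -10925/144 (L = -437/((1 + 2)/(3 + 2) - 3)**2 = -437/(3/5 - 3)**2 = -437/((-12/5)**2) = -437/144/25 = -437*25/144 = -10925/144 ≈ -75.868)
O(P, t) = sqrt(14)
sqrt(L + O(-17, -11)) = sqrt(-10925/144 + sqrt(14))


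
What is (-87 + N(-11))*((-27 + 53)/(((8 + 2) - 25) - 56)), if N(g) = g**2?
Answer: -884/71 ≈ -12.451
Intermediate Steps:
(-87 + N(-11))*((-27 + 53)/(((8 + 2) - 25) - 56)) = (-87 + (-11)**2)*((-27 + 53)/(((8 + 2) - 25) - 56)) = (-87 + 121)*(26/((10 - 25) - 56)) = 34*(26/(-15 - 56)) = 34*(26/(-71)) = 34*(26*(-1/71)) = 34*(-26/71) = -884/71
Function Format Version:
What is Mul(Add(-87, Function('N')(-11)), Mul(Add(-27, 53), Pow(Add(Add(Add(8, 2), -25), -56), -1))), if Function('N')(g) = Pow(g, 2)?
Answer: Rational(-884, 71) ≈ -12.451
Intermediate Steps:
Mul(Add(-87, Function('N')(-11)), Mul(Add(-27, 53), Pow(Add(Add(Add(8, 2), -25), -56), -1))) = Mul(Add(-87, Pow(-11, 2)), Mul(Add(-27, 53), Pow(Add(Add(Add(8, 2), -25), -56), -1))) = Mul(Add(-87, 121), Mul(26, Pow(Add(Add(10, -25), -56), -1))) = Mul(34, Mul(26, Pow(Add(-15, -56), -1))) = Mul(34, Mul(26, Pow(-71, -1))) = Mul(34, Mul(26, Rational(-1, 71))) = Mul(34, Rational(-26, 71)) = Rational(-884, 71)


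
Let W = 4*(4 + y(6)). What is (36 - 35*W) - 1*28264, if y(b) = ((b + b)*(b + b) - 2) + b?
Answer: -49508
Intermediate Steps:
y(b) = -2 + b + 4*b**2 (y(b) = ((2*b)*(2*b) - 2) + b = (4*b**2 - 2) + b = (-2 + 4*b**2) + b = -2 + b + 4*b**2)
W = 608 (W = 4*(4 + (-2 + 6 + 4*6**2)) = 4*(4 + (-2 + 6 + 4*36)) = 4*(4 + (-2 + 6 + 144)) = 4*(4 + 148) = 4*152 = 608)
(36 - 35*W) - 1*28264 = (36 - 35*608) - 1*28264 = (36 - 21280) - 28264 = -21244 - 28264 = -49508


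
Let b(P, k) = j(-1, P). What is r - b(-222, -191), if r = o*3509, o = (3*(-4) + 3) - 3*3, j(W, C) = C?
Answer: -62940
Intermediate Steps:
b(P, k) = P
o = -18 (o = (-12 + 3) - 9 = -9 - 9 = -18)
r = -63162 (r = -18*3509 = -63162)
r - b(-222, -191) = -63162 - 1*(-222) = -63162 + 222 = -62940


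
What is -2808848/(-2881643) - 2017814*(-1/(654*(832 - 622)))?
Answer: 3100193386361/197882424810 ≈ 15.667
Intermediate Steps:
-2808848/(-2881643) - 2017814*(-1/(654*(832 - 622))) = -2808848*(-1/2881643) - 2017814/(210*(-654)) = 2808848/2881643 - 2017814/(-137340) = 2808848/2881643 - 2017814*(-1/137340) = 2808848/2881643 + 1008907/68670 = 3100193386361/197882424810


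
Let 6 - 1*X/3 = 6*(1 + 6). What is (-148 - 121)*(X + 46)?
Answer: 16678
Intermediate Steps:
X = -108 (X = 18 - 18*(1 + 6) = 18 - 18*7 = 18 - 3*42 = 18 - 126 = -108)
(-148 - 121)*(X + 46) = (-148 - 121)*(-108 + 46) = -269*(-62) = 16678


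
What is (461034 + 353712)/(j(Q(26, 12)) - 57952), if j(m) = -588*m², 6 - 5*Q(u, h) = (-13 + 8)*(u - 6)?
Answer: -10184325/4027784 ≈ -2.5285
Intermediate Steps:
Q(u, h) = -24/5 + u (Q(u, h) = 6/5 - (-13 + 8)*(u - 6)/5 = 6/5 - (-1)*(-6 + u) = 6/5 - (30 - 5*u)/5 = 6/5 + (-6 + u) = -24/5 + u)
(461034 + 353712)/(j(Q(26, 12)) - 57952) = (461034 + 353712)/(-588*(-24/5 + 26)² - 57952) = 814746/(-588*(106/5)² - 57952) = 814746/(-588*11236/25 - 57952) = 814746/(-6606768/25 - 57952) = 814746/(-8055568/25) = 814746*(-25/8055568) = -10184325/4027784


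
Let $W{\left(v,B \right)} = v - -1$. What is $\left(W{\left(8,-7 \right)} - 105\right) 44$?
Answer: $-4224$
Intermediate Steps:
$W{\left(v,B \right)} = 1 + v$ ($W{\left(v,B \right)} = v + 1 = 1 + v$)
$\left(W{\left(8,-7 \right)} - 105\right) 44 = \left(\left(1 + 8\right) - 105\right) 44 = \left(9 - 105\right) 44 = \left(-96\right) 44 = -4224$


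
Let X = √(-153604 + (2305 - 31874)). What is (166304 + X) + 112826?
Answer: 279130 + I*√183173 ≈ 2.7913e+5 + 427.99*I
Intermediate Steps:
X = I*√183173 (X = √(-153604 - 29569) = √(-183173) = I*√183173 ≈ 427.99*I)
(166304 + X) + 112826 = (166304 + I*√183173) + 112826 = 279130 + I*√183173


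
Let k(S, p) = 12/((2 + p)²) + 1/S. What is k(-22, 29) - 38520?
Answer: -814390537/21142 ≈ -38520.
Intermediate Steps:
k(S, p) = 1/S + 12/(2 + p)² (k(S, p) = 12/(2 + p)² + 1/S = 1/S + 12/(2 + p)²)
k(-22, 29) - 38520 = (1/(-22) + 12/(2 + 29)²) - 38520 = (-1/22 + 12/31²) - 38520 = (-1/22 + 12*(1/961)) - 38520 = (-1/22 + 12/961) - 38520 = -697/21142 - 38520 = -814390537/21142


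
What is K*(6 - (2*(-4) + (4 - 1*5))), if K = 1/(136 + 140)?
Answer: 5/92 ≈ 0.054348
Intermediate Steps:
K = 1/276 ≈ 0.0036232
K*(6 - (2*(-4) + (4 - 1*5))) = (6 - (2*(-4) + (4 - 1*5)))/276 = (6 - (-8 + (4 - 5)))/276 = (6 - (-8 - 1))/276 = (6 - 1*(-9))/276 = (6 + 9)/276 = (1/276)*15 = 5/92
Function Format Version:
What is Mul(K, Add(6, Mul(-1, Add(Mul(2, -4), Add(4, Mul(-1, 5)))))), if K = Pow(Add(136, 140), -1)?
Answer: Rational(5, 92) ≈ 0.054348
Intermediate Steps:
K = Rational(1, 276) (K = Pow(276, -1) = Rational(1, 276) ≈ 0.0036232)
Mul(K, Add(6, Mul(-1, Add(Mul(2, -4), Add(4, Mul(-1, 5)))))) = Mul(Rational(1, 276), Add(6, Mul(-1, Add(Mul(2, -4), Add(4, Mul(-1, 5)))))) = Mul(Rational(1, 276), Add(6, Mul(-1, Add(-8, Add(4, -5))))) = Mul(Rational(1, 276), Add(6, Mul(-1, Add(-8, -1)))) = Mul(Rational(1, 276), Add(6, Mul(-1, -9))) = Mul(Rational(1, 276), Add(6, 9)) = Mul(Rational(1, 276), 15) = Rational(5, 92)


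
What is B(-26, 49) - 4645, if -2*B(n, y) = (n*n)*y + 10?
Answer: -21212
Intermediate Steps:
B(n, y) = -5 - y*n**2/2 (B(n, y) = -((n*n)*y + 10)/2 = -(n**2*y + 10)/2 = -(y*n**2 + 10)/2 = -(10 + y*n**2)/2 = -5 - y*n**2/2)
B(-26, 49) - 4645 = (-5 - 1/2*49*(-26)**2) - 4645 = (-5 - 1/2*49*676) - 4645 = (-5 - 16562) - 4645 = -16567 - 4645 = -21212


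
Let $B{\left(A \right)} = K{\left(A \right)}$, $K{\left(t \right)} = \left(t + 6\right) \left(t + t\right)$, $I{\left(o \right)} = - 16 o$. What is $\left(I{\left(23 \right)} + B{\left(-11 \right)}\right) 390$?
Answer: $-100620$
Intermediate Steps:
$K{\left(t \right)} = 2 t \left(6 + t\right)$ ($K{\left(t \right)} = \left(6 + t\right) 2 t = 2 t \left(6 + t\right)$)
$B{\left(A \right)} = 2 A \left(6 + A\right)$
$\left(I{\left(23 \right)} + B{\left(-11 \right)}\right) 390 = \left(\left(-16\right) 23 + 2 \left(-11\right) \left(6 - 11\right)\right) 390 = \left(-368 + 2 \left(-11\right) \left(-5\right)\right) 390 = \left(-368 + 110\right) 390 = \left(-258\right) 390 = -100620$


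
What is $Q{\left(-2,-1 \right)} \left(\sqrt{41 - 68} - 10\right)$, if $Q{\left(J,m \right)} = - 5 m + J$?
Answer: $-30 + 9 i \sqrt{3} \approx -30.0 + 15.588 i$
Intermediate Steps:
$Q{\left(J,m \right)} = J - 5 m$
$Q{\left(-2,-1 \right)} \left(\sqrt{41 - 68} - 10\right) = \left(-2 - -5\right) \left(\sqrt{41 - 68} - 10\right) = \left(-2 + 5\right) \left(\sqrt{-27} - 10\right) = 3 \left(3 i \sqrt{3} - 10\right) = 3 \left(-10 + 3 i \sqrt{3}\right) = -30 + 9 i \sqrt{3}$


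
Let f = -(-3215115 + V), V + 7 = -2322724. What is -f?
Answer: -5537846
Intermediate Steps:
V = -2322731 (V = -7 - 2322724 = -2322731)
f = 5537846 (f = -(-3215115 - 2322731) = -1*(-5537846) = 5537846)
-f = -1*5537846 = -5537846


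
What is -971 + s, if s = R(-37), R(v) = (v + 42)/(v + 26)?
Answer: -10686/11 ≈ -971.45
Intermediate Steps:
R(v) = (42 + v)/(26 + v)
s = -5/11 (s = (42 - 37)/(26 - 37) = 5/(-11) = -1/11*5 = -5/11 ≈ -0.45455)
-971 + s = -971 - 5/11 = -10686/11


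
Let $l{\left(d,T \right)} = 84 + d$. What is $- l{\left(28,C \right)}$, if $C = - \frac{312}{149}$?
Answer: $-112$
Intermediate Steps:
$C = - \frac{312}{149}$ ($C = \left(-312\right) \frac{1}{149} = - \frac{312}{149} \approx -2.094$)
$- l{\left(28,C \right)} = - (84 + 28) = \left(-1\right) 112 = -112$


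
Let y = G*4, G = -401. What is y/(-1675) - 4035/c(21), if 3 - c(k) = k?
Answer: 2262499/10050 ≈ 225.12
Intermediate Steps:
c(k) = 3 - k
y = -1604 (y = -401*4 = -1604)
y/(-1675) - 4035/c(21) = -1604/(-1675) - 4035/(3 - 1*21) = -1604*(-1/1675) - 4035/(3 - 21) = 1604/1675 - 4035/(-18) = 1604/1675 - 4035*(-1/18) = 1604/1675 + 1345/6 = 2262499/10050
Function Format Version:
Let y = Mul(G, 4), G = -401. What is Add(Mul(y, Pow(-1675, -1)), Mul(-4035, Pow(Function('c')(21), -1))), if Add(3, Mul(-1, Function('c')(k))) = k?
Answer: Rational(2262499, 10050) ≈ 225.12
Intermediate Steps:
Function('c')(k) = Add(3, Mul(-1, k))
y = -1604 (y = Mul(-401, 4) = -1604)
Add(Mul(y, Pow(-1675, -1)), Mul(-4035, Pow(Function('c')(21), -1))) = Add(Mul(-1604, Pow(-1675, -1)), Mul(-4035, Pow(Add(3, Mul(-1, 21)), -1))) = Add(Mul(-1604, Rational(-1, 1675)), Mul(-4035, Pow(Add(3, -21), -1))) = Add(Rational(1604, 1675), Mul(-4035, Pow(-18, -1))) = Add(Rational(1604, 1675), Mul(-4035, Rational(-1, 18))) = Add(Rational(1604, 1675), Rational(1345, 6)) = Rational(2262499, 10050)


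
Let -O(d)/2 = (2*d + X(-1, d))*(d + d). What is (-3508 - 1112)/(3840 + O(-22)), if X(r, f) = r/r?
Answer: -165/2 ≈ -82.500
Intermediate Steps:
X(r, f) = 1
O(d) = -4*d*(1 + 2*d) (O(d) = -2*(2*d + 1)*(d + d) = -2*(1 + 2*d)*2*d = -4*d*(1 + 2*d))
(-3508 - 1112)/(3840 + O(-22)) = (-3508 - 1112)/(3840 - 4*(-22)*(1 + 2*(-22))) = -4620/(3840 - 4*(-22)*(1 - 44)) = -4620/(3840 - 4*(-22)*(-43)) = -4620/(3840 - 3784) = -4620/56 = -4620*1/56 = -165/2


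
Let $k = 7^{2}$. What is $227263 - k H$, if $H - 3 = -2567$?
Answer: $352899$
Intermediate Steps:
$H = -2564$ ($H = 3 - 2567 = -2564$)
$k = 49$
$227263 - k H = 227263 - 49 \left(-2564\right) = 227263 - -125636 = 227263 + 125636 = 352899$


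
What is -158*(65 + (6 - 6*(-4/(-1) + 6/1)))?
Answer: -1738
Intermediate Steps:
-158*(65 + (6 - 6*(-4/(-1) + 6/1))) = -158*(65 + (6 - 6*(-4*(-1) + 6*1))) = -158*(65 + (6 - 6*(4 + 6))) = -158*(65 + (6 - 6*10)) = -158*(65 + (6 - 60)) = -158*(65 - 54) = -158*11 = -1738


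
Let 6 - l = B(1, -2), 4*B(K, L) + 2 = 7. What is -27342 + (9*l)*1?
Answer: -109197/4 ≈ -27299.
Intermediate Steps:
B(K, L) = 5/4 (B(K, L) = -1/2 + (1/4)*7 = -1/2 + 7/4 = 5/4)
l = 19/4 (l = 6 - 1*5/4 = 6 - 5/4 = 19/4 ≈ 4.7500)
-27342 + (9*l)*1 = -27342 + (9*(19/4))*1 = -27342 + (171/4)*1 = -27342 + 171/4 = -109197/4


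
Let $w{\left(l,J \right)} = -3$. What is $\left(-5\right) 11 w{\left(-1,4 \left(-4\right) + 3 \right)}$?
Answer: $165$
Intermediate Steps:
$\left(-5\right) 11 w{\left(-1,4 \left(-4\right) + 3 \right)} = \left(-5\right) 11 \left(-3\right) = \left(-55\right) \left(-3\right) = 165$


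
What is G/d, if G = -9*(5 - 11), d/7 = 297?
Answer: 2/77 ≈ 0.025974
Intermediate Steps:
d = 2079 (d = 7*297 = 2079)
G = 54 (G = -9*(-6) = 54)
G/d = 54/2079 = 54*(1/2079) = 2/77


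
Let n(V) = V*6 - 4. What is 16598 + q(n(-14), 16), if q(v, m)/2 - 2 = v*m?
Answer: 13786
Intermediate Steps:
n(V) = -4 + 6*V (n(V) = 6*V - 4 = -4 + 6*V)
q(v, m) = 4 + 2*m*v (q(v, m) = 4 + 2*(v*m) = 4 + 2*(m*v) = 4 + 2*m*v)
16598 + q(n(-14), 16) = 16598 + (4 + 2*16*(-4 + 6*(-14))) = 16598 + (4 + 2*16*(-4 - 84)) = 16598 + (4 + 2*16*(-88)) = 16598 + (4 - 2816) = 16598 - 2812 = 13786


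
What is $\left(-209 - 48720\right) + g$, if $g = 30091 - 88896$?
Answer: $-107734$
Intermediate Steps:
$g = -58805$
$\left(-209 - 48720\right) + g = \left(-209 - 48720\right) - 58805 = -48929 - 58805 = -107734$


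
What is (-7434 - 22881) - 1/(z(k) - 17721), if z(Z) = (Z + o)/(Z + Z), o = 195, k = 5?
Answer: -536605814/17701 ≈ -30315.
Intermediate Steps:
z(Z) = (195 + Z)/(2*Z) (z(Z) = (Z + 195)/(Z + Z) = (195 + Z)/((2*Z)) = (195 + Z)*(1/(2*Z)) = (195 + Z)/(2*Z))
(-7434 - 22881) - 1/(z(k) - 17721) = (-7434 - 22881) - 1/((1/2)*(195 + 5)/5 - 17721) = -30315 - 1/((1/2)*(1/5)*200 - 17721) = -30315 - 1/(20 - 17721) = -30315 - 1/(-17701) = -30315 - 1*(-1/17701) = -30315 + 1/17701 = -536605814/17701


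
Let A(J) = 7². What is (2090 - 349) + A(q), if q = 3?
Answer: 1790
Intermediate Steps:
A(J) = 49
(2090 - 349) + A(q) = (2090 - 349) + 49 = 1741 + 49 = 1790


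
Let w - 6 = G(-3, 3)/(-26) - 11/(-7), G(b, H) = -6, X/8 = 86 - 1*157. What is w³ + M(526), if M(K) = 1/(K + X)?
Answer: 2147358347/4521426 ≈ 474.93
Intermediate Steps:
X = -568 (X = 8*(86 - 1*157) = 8*(86 - 157) = 8*(-71) = -568)
M(K) = 1/(-568 + K) (M(K) = 1/(K - 568) = 1/(-568 + K))
w = 710/91 (w = 6 + (-6/(-26) - 11/(-7)) = 6 + (-6*(-1/26) - 11*(-⅐)) = 6 + (3/13 + 11/7) = 6 + 164/91 = 710/91 ≈ 7.8022)
w³ + M(526) = (710/91)³ + 1/(-568 + 526) = 357911000/753571 + 1/(-42) = 357911000/753571 - 1/42 = 2147358347/4521426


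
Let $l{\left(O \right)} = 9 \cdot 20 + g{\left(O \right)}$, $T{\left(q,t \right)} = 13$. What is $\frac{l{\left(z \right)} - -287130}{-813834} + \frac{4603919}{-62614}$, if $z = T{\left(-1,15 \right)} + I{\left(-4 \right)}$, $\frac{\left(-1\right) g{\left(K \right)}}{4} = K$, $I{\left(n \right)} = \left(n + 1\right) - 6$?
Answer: $- \frac{268915317283}{3639814434} \approx -73.882$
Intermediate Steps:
$I{\left(n \right)} = -5 + n$ ($I{\left(n \right)} = \left(1 + n\right) - 6 = -5 + n$)
$g{\left(K \right)} = - 4 K$
$z = 4$ ($z = 13 - 9 = 4$)
$l{\left(O \right)} = 180 - 4 O$ ($l{\left(O \right)} = 9 \cdot 20 - 4 O = 180 - 4 O$)
$\frac{l{\left(z \right)} - -287130}{-813834} + \frac{4603919}{-62614} = \frac{\left(180 - 16\right) - -287130}{-813834} + \frac{4603919}{-62614} = \left(\left(180 - 16\right) + 287130\right) \left(- \frac{1}{813834}\right) + 4603919 \left(- \frac{1}{62614}\right) = \left(164 + 287130\right) \left(- \frac{1}{813834}\right) - \frac{4603919}{62614} = 287294 \left(- \frac{1}{813834}\right) - \frac{4603919}{62614} = - \frac{20521}{58131} - \frac{4603919}{62614} = - \frac{268915317283}{3639814434}$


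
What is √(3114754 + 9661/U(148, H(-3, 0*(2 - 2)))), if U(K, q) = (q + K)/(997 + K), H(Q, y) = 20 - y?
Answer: √22442301714/84 ≈ 1783.4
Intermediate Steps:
U(K, q) = (K + q)/(997 + K)
√(3114754 + 9661/U(148, H(-3, 0*(2 - 2)))) = √(3114754 + 9661/(((148 + (20 - 0*(2 - 2)))/(997 + 148)))) = √(3114754 + 9661/(((148 + (20 - 0*0))/1145))) = √(3114754 + 9661/(((148 + (20 - 1*0))/1145))) = √(3114754 + 9661/(((148 + (20 + 0))/1145))) = √(3114754 + 9661/(((148 + 20)/1145))) = √(3114754 + 9661/(((1/1145)*168))) = √(3114754 + 9661/(168/1145)) = √(3114754 + 9661*(1145/168)) = √(3114754 + 11061845/168) = √(534340517/168) = √22442301714/84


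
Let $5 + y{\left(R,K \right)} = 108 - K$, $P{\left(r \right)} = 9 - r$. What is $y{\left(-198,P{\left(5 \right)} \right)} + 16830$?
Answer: $16929$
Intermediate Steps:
$y{\left(R,K \right)} = 103 - K$ ($y{\left(R,K \right)} = -5 - \left(-108 + K\right) = 103 - K$)
$y{\left(-198,P{\left(5 \right)} \right)} + 16830 = \left(103 - \left(9 - 5\right)\right) + 16830 = \left(103 - 4\right) + 16830 = 99 + 16830 = 16929$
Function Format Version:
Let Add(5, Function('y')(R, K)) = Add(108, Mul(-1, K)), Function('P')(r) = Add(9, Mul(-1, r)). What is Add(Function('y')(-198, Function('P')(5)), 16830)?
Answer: 16929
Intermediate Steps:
Function('y')(R, K) = Add(103, Mul(-1, K)) (Function('y')(R, K) = Add(-5, Add(108, Mul(-1, K))) = Add(103, Mul(-1, K)))
Add(Function('y')(-198, Function('P')(5)), 16830) = Add(Add(103, Mul(-1, Add(9, Mul(-1, 5)))), 16830) = Add(Add(103, Mul(-1, Add(9, -5))), 16830) = Add(Add(103, Mul(-1, 4)), 16830) = Add(Add(103, -4), 16830) = Add(99, 16830) = 16929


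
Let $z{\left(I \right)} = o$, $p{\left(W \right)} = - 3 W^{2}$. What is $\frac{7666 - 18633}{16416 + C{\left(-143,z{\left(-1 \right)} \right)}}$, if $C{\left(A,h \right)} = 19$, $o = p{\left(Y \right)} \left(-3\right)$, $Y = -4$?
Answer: $- \frac{10967}{16435} \approx -0.6673$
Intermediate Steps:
$o = 144$ ($o = - 3 \left(-4\right)^{2} \left(-3\right) = \left(-3\right) 16 \left(-3\right) = \left(-48\right) \left(-3\right) = 144$)
$z{\left(I \right)} = 144$
$\frac{7666 - 18633}{16416 + C{\left(-143,z{\left(-1 \right)} \right)}} = \frac{7666 - 18633}{16416 + 19} = - \frac{10967}{16435}$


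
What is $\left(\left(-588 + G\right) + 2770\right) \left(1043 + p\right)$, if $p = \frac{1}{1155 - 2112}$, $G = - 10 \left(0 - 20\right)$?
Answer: $\frac{792531100}{319} \approx 2.4844 \cdot 10^{6}$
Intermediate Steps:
$G = 200$ ($G = \left(-10\right) \left(-20\right) = 200$)
$p = - \frac{1}{957}$ ($p = \frac{1}{-957} = - \frac{1}{957} \approx -0.0010449$)
$\left(\left(-588 + G\right) + 2770\right) \left(1043 + p\right) = \left(\left(-588 + 200\right) + 2770\right) \left(1043 - \frac{1}{957}\right) = \left(-388 + 2770\right) \frac{998150}{957} = 2382 \cdot \frac{998150}{957} = \frac{792531100}{319}$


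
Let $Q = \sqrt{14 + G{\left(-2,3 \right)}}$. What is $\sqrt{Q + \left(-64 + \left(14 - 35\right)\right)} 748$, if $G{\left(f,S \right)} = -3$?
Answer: $748 \sqrt{-85 + \sqrt{11}} \approx 6760.3 i$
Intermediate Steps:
$Q = \sqrt{11}$ ($Q = \sqrt{14 - 3} = \sqrt{11} \approx 3.3166$)
$\sqrt{Q + \left(-64 + \left(14 - 35\right)\right)} 748 = \sqrt{\sqrt{11} + \left(-64 + \left(14 - 35\right)\right)} 748 = \sqrt{\sqrt{11} - 85} \cdot 748 = \sqrt{-85 + \sqrt{11}} \cdot 748 = 748 \sqrt{-85 + \sqrt{11}}$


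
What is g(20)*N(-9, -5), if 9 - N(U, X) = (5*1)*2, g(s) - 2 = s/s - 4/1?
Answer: 1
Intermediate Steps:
g(s) = -1 (g(s) = 2 + (s/s - 4/1) = 2 + (1 - 4*1) = 2 + (1 - 4) = 2 - 3 = -1)
N(U, X) = -1 (N(U, X) = 9 - 5*1*2 = 9 - 5*2 = 9 - 1*10 = 9 - 10 = -1)
g(20)*N(-9, -5) = -1*(-1) = 1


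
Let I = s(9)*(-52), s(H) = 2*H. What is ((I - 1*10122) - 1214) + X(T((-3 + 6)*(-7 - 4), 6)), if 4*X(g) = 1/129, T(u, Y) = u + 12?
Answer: -6332351/516 ≈ -12272.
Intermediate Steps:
T(u, Y) = 12 + u
X(g) = 1/516 (X(g) = (¼)/129 = (¼)*(1/129) = 1/516)
I = -936 (I = (2*9)*(-52) = 18*(-52) = -936)
((I - 1*10122) - 1214) + X(T((-3 + 6)*(-7 - 4), 6)) = ((-936 - 1*10122) - 1214) + 1/516 = ((-936 - 10122) - 1214) + 1/516 = (-11058 - 1214) + 1/516 = -12272 + 1/516 = -6332351/516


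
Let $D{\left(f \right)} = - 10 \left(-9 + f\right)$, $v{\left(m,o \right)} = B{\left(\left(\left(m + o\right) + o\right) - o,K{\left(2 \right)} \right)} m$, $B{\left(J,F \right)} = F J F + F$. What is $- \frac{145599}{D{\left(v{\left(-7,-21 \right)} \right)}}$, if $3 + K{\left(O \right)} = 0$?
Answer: $\frac{48533}{5920} \approx 8.1981$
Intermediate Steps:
$K{\left(O \right)} = -3$ ($K{\left(O \right)} = -3 + 0 = -3$)
$B{\left(J,F \right)} = F + J F^{2}$ ($B{\left(J,F \right)} = J F^{2} + F = F + J F^{2}$)
$v{\left(m,o \right)} = m \left(-3 + 9 m + 9 o\right)$ ($v{\left(m,o \right)} = - 3 \left(1 - 3 \left(\left(\left(m + o\right) + o\right) - o\right)\right) m = - 3 \left(1 - 3 \left(\left(m + 2 o\right) - o\right)\right) m = - 3 \left(1 - 3 \left(m + o\right)\right) m = - 3 \left(1 - \left(3 m + 3 o\right)\right) m = - 3 \left(1 - 3 m - 3 o\right) m = \left(-3 + 9 m + 9 o\right) m = m \left(-3 + 9 m + 9 o\right)$)
$D{\left(f \right)} = 90 - 10 f$
$- \frac{145599}{D{\left(v{\left(-7,-21 \right)} \right)}} = - \frac{145599}{90 - 10 \cdot 3 \left(-7\right) \left(-1 + 3 \left(-7\right) + 3 \left(-21\right)\right)} = - \frac{145599}{90 - 10 \cdot 3 \left(-7\right) \left(-1 - 21 - 63\right)} = - \frac{145599}{90 - 10 \cdot 3 \left(-7\right) \left(-85\right)} = - \frac{145599}{90 - 17850} = - \frac{145599}{-17760} = \left(-145599\right) \left(- \frac{1}{17760}\right) = \frac{48533}{5920}$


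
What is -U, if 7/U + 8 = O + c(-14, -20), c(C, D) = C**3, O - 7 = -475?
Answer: 1/460 ≈ 0.0021739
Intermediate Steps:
O = -468 (O = 7 - 475 = -468)
U = -1/460 (U = 7/(-8 + (-468 + (-14)**3)) = 7/(-8 + (-468 - 2744)) = 7/(-8 - 3212) = 7/(-3220) = 7*(-1/3220) = -1/460 ≈ -0.0021739)
-U = -1*(-1/460) = 1/460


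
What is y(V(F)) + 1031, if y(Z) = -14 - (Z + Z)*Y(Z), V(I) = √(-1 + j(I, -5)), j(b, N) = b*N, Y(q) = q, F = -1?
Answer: 1009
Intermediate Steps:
j(b, N) = N*b
V(I) = √(-1 - 5*I)
y(Z) = -14 - 2*Z² (y(Z) = -14 - (Z + Z)*Z = -14 - 2*Z*Z = -14 - 2*Z²)
y(V(F)) + 1031 = (-14 - 2*(√(-1 - 5*(-1)))²) + 1031 = (-14 - 2*(√(-1 + 5))²) + 1031 = (-14 - 2*(√4)²) + 1031 = (-14 - 2*2²) + 1031 = (-14 - 2*4) + 1031 = (-14 - 8) + 1031 = -22 + 1031 = 1009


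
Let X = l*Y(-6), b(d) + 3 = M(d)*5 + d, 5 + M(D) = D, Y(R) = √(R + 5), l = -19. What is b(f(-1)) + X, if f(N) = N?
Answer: -34 - 19*I ≈ -34.0 - 19.0*I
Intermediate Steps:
Y(R) = √(5 + R)
M(D) = -5 + D
b(d) = -28 + 6*d (b(d) = -3 + ((-5 + d)*5 + d) = -3 + ((-25 + 5*d) + d) = -3 + (-25 + 6*d) = -28 + 6*d)
X = -19*I (X = -19*√(5 - 6) = -19*I ≈ -19.0*I)
b(f(-1)) + X = (-28 + 6*(-1)) - 19*I = (-28 - 6) - 19*I = -34 - 19*I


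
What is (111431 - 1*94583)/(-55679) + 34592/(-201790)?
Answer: -204838688/432133285 ≈ -0.47402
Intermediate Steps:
(111431 - 1*94583)/(-55679) + 34592/(-201790) = (111431 - 94583)*(-1/55679) + 34592*(-1/201790) = 16848*(-1/55679) - 17296/100895 = -1296/4283 - 17296/100895 = -204838688/432133285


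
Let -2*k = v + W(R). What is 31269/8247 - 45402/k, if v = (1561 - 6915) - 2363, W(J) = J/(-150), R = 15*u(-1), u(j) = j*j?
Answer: -1691848627/212143079 ≈ -7.9750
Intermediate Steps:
u(j) = j²
R = 15 (R = 15*(-1)² = 15*1 = 15)
W(J) = -J/150 (W(J) = J*(-1/150) = -J/150)
v = -7717 (v = -5354 - 2363 = -7717)
k = 77171/20 (k = -(-7717 - 1/150*15)/2 = -(-7717 - ⅒)/2 = -½*(-77171/10) = 77171/20 ≈ 3858.6)
31269/8247 - 45402/k = 31269/8247 - 45402/77171/20 = 31269*(1/8247) - 45402*20/77171 = 10423/2749 - 908040/77171 = -1691848627/212143079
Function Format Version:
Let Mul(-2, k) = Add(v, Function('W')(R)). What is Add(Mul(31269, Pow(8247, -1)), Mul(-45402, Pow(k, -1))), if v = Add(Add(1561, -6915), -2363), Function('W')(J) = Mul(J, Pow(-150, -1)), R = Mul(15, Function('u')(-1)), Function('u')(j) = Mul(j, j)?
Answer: Rational(-1691848627, 212143079) ≈ -7.9750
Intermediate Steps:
Function('u')(j) = Pow(j, 2)
R = 15 (R = Mul(15, Pow(-1, 2)) = Mul(15, 1) = 15)
Function('W')(J) = Mul(Rational(-1, 150), J) (Function('W')(J) = Mul(J, Rational(-1, 150)) = Mul(Rational(-1, 150), J))
v = -7717 (v = Add(-5354, -2363) = -7717)
k = Rational(77171, 20) (k = Mul(Rational(-1, 2), Add(-7717, Mul(Rational(-1, 150), 15))) = Mul(Rational(-1, 2), Add(-7717, Rational(-1, 10))) = Mul(Rational(-1, 2), Rational(-77171, 10)) = Rational(77171, 20) ≈ 3858.6)
Add(Mul(31269, Pow(8247, -1)), Mul(-45402, Pow(k, -1))) = Add(Mul(31269, Pow(8247, -1)), Mul(-45402, Pow(Rational(77171, 20), -1))) = Add(Mul(31269, Rational(1, 8247)), Mul(-45402, Rational(20, 77171))) = Add(Rational(10423, 2749), Rational(-908040, 77171)) = Rational(-1691848627, 212143079)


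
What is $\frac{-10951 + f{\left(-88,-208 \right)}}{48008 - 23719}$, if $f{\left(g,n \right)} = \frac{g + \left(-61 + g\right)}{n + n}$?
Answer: $- \frac{4555379}{10104224} \approx -0.45084$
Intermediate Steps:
$f{\left(g,n \right)} = \frac{-61 + 2 g}{2 n}$
$\frac{-10951 + f{\left(-88,-208 \right)}}{48008 - 23719} = \frac{-10951 + \frac{- \frac{61}{2} - 88}{-208}}{48008 - 23719} = \frac{-10951 - - \frac{237}{416}}{24289} = \left(-10951 + \frac{237}{416}\right) \frac{1}{24289} = \left(- \frac{4555379}{416}\right) \frac{1}{24289} = - \frac{4555379}{10104224}$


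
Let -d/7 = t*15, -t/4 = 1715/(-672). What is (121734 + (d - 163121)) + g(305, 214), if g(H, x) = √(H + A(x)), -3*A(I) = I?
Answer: -339671/8 + √2103/3 ≈ -42444.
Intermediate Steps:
A(I) = -I/3
t = 245/24 (t = -6860/(-672) = -6860*(-1)/672 = -4*(-245/96) = 245/24 ≈ 10.208)
g(H, x) = √(H - x/3)
d = -8575/8 (d = -1715*15/24 = -7*1225/8 = -8575/8 ≈ -1071.9)
(121734 + (d - 163121)) + g(305, 214) = (121734 + (-8575/8 - 163121)) + √(-3*214 + 9*305)/3 = (121734 - 1313543/8) + √(-642 + 2745)/3 = -339671/8 + √2103/3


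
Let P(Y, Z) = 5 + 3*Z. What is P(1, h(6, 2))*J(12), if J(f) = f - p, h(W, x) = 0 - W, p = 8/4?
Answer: -130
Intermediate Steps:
p = 2 (p = 8*(1/4) = 2)
h(W, x) = -W
J(f) = -2 + f (J(f) = f - 1*2 = f - 2 = -2 + f)
P(1, h(6, 2))*J(12) = (5 + 3*(-1*6))*(-2 + 12) = (5 + 3*(-6))*10 = (5 - 18)*10 = -13*10 = -130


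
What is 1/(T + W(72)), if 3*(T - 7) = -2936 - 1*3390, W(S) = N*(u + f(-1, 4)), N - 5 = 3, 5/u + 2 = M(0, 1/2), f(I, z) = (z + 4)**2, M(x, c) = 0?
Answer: -3/4829 ≈ -0.00062125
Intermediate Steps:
f(I, z) = (4 + z)**2
u = -5/2 (u = 5/(-2 + 0) = 5/(-2) = 5*(-1/2) = -5/2 ≈ -2.5000)
N = 8 (N = 5 + 3 = 8)
W(S) = 492 (W(S) = 8*(-5/2 + (4 + 4)**2) = 8*(-5/2 + 8**2) = 8*(-5/2 + 64) = 8*(123/2) = 492)
T = -6305/3 (T = 7 + (-2936 - 1*3390)/3 = 7 + (-2936 - 3390)/3 = 7 + (1/3)*(-6326) = 7 - 6326/3 = -6305/3 ≈ -2101.7)
1/(T + W(72)) = 1/(-6305/3 + 492) = 1/(-4829/3) = -3/4829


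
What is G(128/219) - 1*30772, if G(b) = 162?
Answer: -30610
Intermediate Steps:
G(128/219) - 1*30772 = 162 - 1*30772 = 162 - 30772 = -30610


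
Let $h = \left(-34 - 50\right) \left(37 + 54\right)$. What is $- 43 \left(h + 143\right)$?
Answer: $322543$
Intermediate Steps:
$h = -7644$ ($h = \left(-84\right) 91 = -7644$)
$- 43 \left(h + 143\right) = - 43 \left(-7644 + 143\right) = \left(-43\right) \left(-7501\right) = 322543$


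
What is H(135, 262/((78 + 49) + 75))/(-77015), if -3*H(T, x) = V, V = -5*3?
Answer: -1/15403 ≈ -6.4922e-5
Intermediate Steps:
V = -15
H(T, x) = 5 (H(T, x) = -⅓*(-15) = 5)
H(135, 262/((78 + 49) + 75))/(-77015) = 5/(-77015) = 5*(-1/77015) = -1/15403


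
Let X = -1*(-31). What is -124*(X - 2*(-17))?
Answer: -8060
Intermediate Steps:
X = 31
-124*(X - 2*(-17)) = -124*(31 - 2*(-17)) = -124*(31 + 34) = -124*65 = -8060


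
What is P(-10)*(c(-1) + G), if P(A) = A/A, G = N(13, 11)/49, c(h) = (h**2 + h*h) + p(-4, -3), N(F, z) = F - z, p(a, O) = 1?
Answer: 149/49 ≈ 3.0408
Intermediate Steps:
c(h) = 1 + 2*h**2 (c(h) = (h**2 + h*h) + 1 = (h**2 + h**2) + 1 = 2*h**2 + 1 = 1 + 2*h**2)
G = 2/49 (G = (13 - 1*11)/49 = (13 - 11)*(1/49) = 2*(1/49) = 2/49 ≈ 0.040816)
P(A) = 1
P(-10)*(c(-1) + G) = 1*((1 + 2*(-1)**2) + 2/49) = 1*((1 + 2*1) + 2/49) = 1*((1 + 2) + 2/49) = 1*(3 + 2/49) = 1*(149/49) = 149/49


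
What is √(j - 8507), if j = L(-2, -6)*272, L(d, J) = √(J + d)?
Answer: √(-8507 + 544*I*√2) ≈ 4.1663 + 92.327*I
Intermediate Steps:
j = 544*I*√2 (j = √(-6 - 2)*272 = √(-8)*272 = (2*I*√2)*272 = 544*I*√2 ≈ 769.33*I)
√(j - 8507) = √(544*I*√2 - 8507) = √(-8507 + 544*I*√2)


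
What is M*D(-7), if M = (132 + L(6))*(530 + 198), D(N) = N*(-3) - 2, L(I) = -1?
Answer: 1811992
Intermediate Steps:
D(N) = -2 - 3*N (D(N) = -3*N - 2 = -2 - 3*N)
M = 95368 (M = (132 - 1)*(530 + 198) = 131*728 = 95368)
M*D(-7) = 95368*(-2 - 3*(-7)) = 95368*(-2 + 21) = 95368*19 = 1811992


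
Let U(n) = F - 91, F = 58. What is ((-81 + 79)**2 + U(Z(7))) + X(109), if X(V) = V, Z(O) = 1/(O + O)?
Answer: 80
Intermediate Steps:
Z(O) = 1/(2*O)
U(n) = -33 (U(n) = 58 - 91 = -33)
((-81 + 79)**2 + U(Z(7))) + X(109) = ((-81 + 79)**2 - 33) + 109 = ((-2)**2 - 33) + 109 = (4 - 33) + 109 = -29 + 109 = 80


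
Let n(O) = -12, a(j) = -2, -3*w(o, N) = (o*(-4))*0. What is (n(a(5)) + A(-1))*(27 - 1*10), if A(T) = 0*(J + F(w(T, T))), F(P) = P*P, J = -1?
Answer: -204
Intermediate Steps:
w(o, N) = 0 (w(o, N) = -o*(-4)*0/3 = -(-4*o)*0/3 = -⅓*0 = 0)
F(P) = P²
A(T) = 0 (A(T) = 0*(-1 + 0²) = 0*(-1 + 0) = 0*(-1) = 0)
(n(a(5)) + A(-1))*(27 - 1*10) = (-12 + 0)*(27 - 1*10) = -12*(27 - 10) = -12*17 = -204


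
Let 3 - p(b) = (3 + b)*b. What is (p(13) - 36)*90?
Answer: -21690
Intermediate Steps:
p(b) = 3 - b*(3 + b) (p(b) = 3 - (3 + b)*b = 3 - b*(3 + b))
(p(13) - 36)*90 = ((3 - 1*13² - 3*13) - 36)*90 = ((3 - 1*169 - 39) - 36)*90 = ((3 - 169 - 39) - 36)*90 = (-205 - 36)*90 = -241*90 = -21690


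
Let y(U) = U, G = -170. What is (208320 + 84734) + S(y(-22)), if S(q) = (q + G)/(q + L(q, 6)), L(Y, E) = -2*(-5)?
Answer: 293070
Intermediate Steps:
L(Y, E) = 10
S(q) = (-170 + q)/(10 + q) (S(q) = (q - 170)/(q + 10) = (-170 + q)/(10 + q))
(208320 + 84734) + S(y(-22)) = (208320 + 84734) + (-170 - 22)/(10 - 22) = 293054 - 192/(-12) = 293054 - 1/12*(-192) = 293054 + 16 = 293070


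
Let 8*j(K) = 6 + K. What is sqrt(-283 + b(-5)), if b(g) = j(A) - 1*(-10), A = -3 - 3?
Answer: I*sqrt(273) ≈ 16.523*I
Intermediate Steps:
A = -6
j(K) = 3/4 + K/8 (j(K) = (6 + K)/8 = 3/4 + K/8)
b(g) = 10 (b(g) = (3/4 + (1/8)*(-6)) - 1*(-10) = (3/4 - 3/4) + 10 = 0 + 10 = 10)
sqrt(-283 + b(-5)) = sqrt(-283 + 10) = sqrt(-273) = I*sqrt(273)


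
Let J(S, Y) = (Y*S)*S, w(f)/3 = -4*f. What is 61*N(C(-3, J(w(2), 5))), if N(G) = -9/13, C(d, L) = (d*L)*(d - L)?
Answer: -549/13 ≈ -42.231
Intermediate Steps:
w(f) = -12*f (w(f) = 3*(-4*f) = -12*f)
J(S, Y) = Y*S² (J(S, Y) = (S*Y)*S = Y*S²)
C(d, L) = L*d*(d - L) (C(d, L) = (L*d)*(d - L) = L*d*(d - L))
N(G) = -9/13 (N(G) = -9*1/13 = -9/13)
61*N(C(-3, J(w(2), 5))) = 61*(-9/13) = -549/13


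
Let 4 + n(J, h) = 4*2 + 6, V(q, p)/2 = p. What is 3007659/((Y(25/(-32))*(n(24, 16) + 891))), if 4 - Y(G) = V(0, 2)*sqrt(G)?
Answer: 8020424/17119 + 5012765*I*sqrt(2)/17119 ≈ 468.51 + 414.11*I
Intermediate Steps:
V(q, p) = 2*p
Y(G) = 4 - 4*sqrt(G) (Y(G) = 4 - 2*2*sqrt(G) = 4 - 4*sqrt(G))
n(J, h) = 10 (n(J, h) = -4 + (4*2 + 6) = -4 + (8 + 6) = -4 + 14 = 10)
3007659/((Y(25/(-32))*(n(24, 16) + 891))) = 3007659/(((4 - 4*5*(I*sqrt(2)/8))*(10 + 891))) = 3007659/(((4 - 4*5*I*sqrt(2)/8)*901)) = 3007659/(((4 - 5*I*sqrt(2)/2)*901)) = 3007659/(3604 - 4505*I*sqrt(2)/2)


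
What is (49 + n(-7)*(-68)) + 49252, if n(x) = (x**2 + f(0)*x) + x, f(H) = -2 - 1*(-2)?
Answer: 46445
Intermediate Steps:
f(H) = 0 (f(H) = -2 + 2 = 0)
n(x) = x + x**2 (n(x) = (x**2 + 0*x) + x = (x**2 + 0) + x = x**2 + x = x + x**2)
(49 + n(-7)*(-68)) + 49252 = (49 - 7*(1 - 7)*(-68)) + 49252 = (49 - 7*(-6)*(-68)) + 49252 = (49 + 42*(-68)) + 49252 = (49 - 2856) + 49252 = -2807 + 49252 = 46445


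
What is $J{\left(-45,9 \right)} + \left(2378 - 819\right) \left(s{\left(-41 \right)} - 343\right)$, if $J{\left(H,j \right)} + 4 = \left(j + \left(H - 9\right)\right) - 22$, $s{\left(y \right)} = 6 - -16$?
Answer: $-500510$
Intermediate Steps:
$s{\left(y \right)} = 22$ ($s{\left(y \right)} = 6 + 16 = 22$)
$J{\left(H,j \right)} = -35 + H + j$ ($J{\left(H,j \right)} = -4 - \left(31 - H - j\right) = -4 + \left(-31 + H + j\right) = -35 + H + j$)
$J{\left(-45,9 \right)} + \left(2378 - 819\right) \left(s{\left(-41 \right)} - 343\right) = \left(-35 - 45 + 9\right) + \left(2378 - 819\right) \left(22 - 343\right) = -71 + 1559 \left(-321\right) = -71 - 500439 = -500510$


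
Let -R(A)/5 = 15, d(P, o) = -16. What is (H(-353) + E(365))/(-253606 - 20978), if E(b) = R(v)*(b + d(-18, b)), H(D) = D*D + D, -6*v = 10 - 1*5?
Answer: -98081/274584 ≈ -0.35720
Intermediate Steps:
v = -5/6 (v = -(10 - 1*5)/6 = -(10 - 5)/6 = -1/6*5 = -5/6 ≈ -0.83333)
R(A) = -75 (R(A) = -5*15 = -75)
H(D) = D + D**2 (H(D) = D**2 + D = D + D**2)
E(b) = 1200 - 75*b (E(b) = -75*(b - 16) = -75*(-16 + b) = 1200 - 75*b)
(H(-353) + E(365))/(-253606 - 20978) = (-353*(1 - 353) + (1200 - 75*365))/(-253606 - 20978) = (-353*(-352) + (1200 - 27375))/(-274584) = (124256 - 26175)*(-1/274584) = 98081*(-1/274584) = -98081/274584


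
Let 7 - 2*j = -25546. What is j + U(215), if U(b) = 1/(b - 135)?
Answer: 1022121/80 ≈ 12777.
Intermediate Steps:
U(b) = 1/(-135 + b)
j = 25553/2 (j = 7/2 - 1/2*(-25546) = 7/2 + 12773 = 25553/2 ≈ 12777.)
j + U(215) = 25553/2 + 1/(-135 + 215) = 25553/2 + 1/80 = 1022121/80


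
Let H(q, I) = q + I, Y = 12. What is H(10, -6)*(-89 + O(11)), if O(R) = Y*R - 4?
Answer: 156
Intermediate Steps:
O(R) = -4 + 12*R (O(R) = 12*R - 4 = -4 + 12*R)
H(q, I) = I + q
H(10, -6)*(-89 + O(11)) = (-6 + 10)*(-89 + (-4 + 12*11)) = 4*(-89 + (-4 + 132)) = 4*(-89 + 128) = 4*39 = 156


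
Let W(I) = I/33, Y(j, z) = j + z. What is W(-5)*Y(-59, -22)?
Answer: 135/11 ≈ 12.273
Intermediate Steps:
W(I) = I/33 (W(I) = I*(1/33) = I/33)
W(-5)*Y(-59, -22) = ((1/33)*(-5))*(-59 - 22) = -5/33*(-81) = 135/11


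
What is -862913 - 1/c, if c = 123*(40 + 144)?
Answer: -19529447017/22632 ≈ -8.6291e+5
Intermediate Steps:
c = 22632 (c = 123*184 = 22632)
-862913 - 1/c = -862913 - 1/22632 = -19529447017/22632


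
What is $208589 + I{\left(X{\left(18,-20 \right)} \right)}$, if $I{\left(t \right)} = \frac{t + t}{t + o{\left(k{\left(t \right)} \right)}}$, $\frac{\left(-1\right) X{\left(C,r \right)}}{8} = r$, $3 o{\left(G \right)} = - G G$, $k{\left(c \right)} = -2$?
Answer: $\frac{24822331}{119} \approx 2.0859 \cdot 10^{5}$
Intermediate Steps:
$o{\left(G \right)} = - \frac{G^{2}}{3}$ ($o{\left(G \right)} = \frac{- G G}{3} = \frac{\left(-1\right) G^{2}}{3} = - \frac{G^{2}}{3}$)
$X{\left(C,r \right)} = - 8 r$
$I{\left(t \right)} = \frac{2 t}{- \frac{4}{3} + t}$ ($I{\left(t \right)} = \frac{t + t}{t - \frac{\left(-2\right)^{2}}{3}} = \frac{2 t}{t - \frac{4}{3}} = \frac{2 t}{- \frac{4}{3} + t}$)
$208589 + I{\left(X{\left(18,-20 \right)} \right)} = 208589 + \frac{6 \left(\left(-8\right) \left(-20\right)\right)}{-4 + 3 \left(\left(-8\right) \left(-20\right)\right)} = 208589 + 6 \cdot 160 \frac{1}{-4 + 3 \cdot 160} = 208589 + 6 \cdot 160 \frac{1}{-4 + 480} = 208589 + 6 \cdot 160 \cdot \frac{1}{476} = 208589 + \frac{240}{119} = \frac{24822331}{119}$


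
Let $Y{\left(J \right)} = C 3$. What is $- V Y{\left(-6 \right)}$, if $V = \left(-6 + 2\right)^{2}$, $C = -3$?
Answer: $144$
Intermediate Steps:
$Y{\left(J \right)} = -9$ ($Y{\left(J \right)} = \left(-3\right) 3 = -9$)
$V = 16$ ($V = \left(-4\right)^{2} = 16$)
$- V Y{\left(-6 \right)} = - 16 \left(-9\right) = \left(-1\right) \left(-144\right) = 144$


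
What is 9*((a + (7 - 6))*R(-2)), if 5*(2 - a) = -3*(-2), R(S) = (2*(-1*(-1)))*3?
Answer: 486/5 ≈ 97.200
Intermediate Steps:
R(S) = 6 (R(S) = (2*1)*3 = 2*3 = 6)
a = ⅘ (a = 2 - (-3)*(-2)/5 = 2 - ⅕*6 = 2 - 6/5 = ⅘ ≈ 0.80000)
9*((a + (7 - 6))*R(-2)) = 9*((⅘ + (7 - 6))*6) = 9*((⅘ + 1)*6) = 9*((9/5)*6) = 9*(54/5) = 486/5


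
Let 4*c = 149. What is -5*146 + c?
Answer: -2771/4 ≈ -692.75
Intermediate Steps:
c = 149/4 (c = (¼)*149 = 149/4 ≈ 37.250)
-5*146 + c = -5*146 + 149/4 = -730 + 149/4 = -2771/4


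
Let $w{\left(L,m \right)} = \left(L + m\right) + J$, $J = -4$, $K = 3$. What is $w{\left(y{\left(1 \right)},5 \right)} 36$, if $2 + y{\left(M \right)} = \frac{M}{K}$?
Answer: $-24$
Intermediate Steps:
$y{\left(M \right)} = -2 + \frac{M}{3}$
$w{\left(L,m \right)} = -4 + L + m$ ($w{\left(L,m \right)} = \left(L + m\right) - 4 = -4 + L + m$)
$w{\left(y{\left(1 \right)},5 \right)} 36 = \left(-4 + \left(-2 + \frac{1}{3} \cdot 1\right) + 5\right) 36 = \left(-4 + \left(-2 + \frac{1}{3}\right) + 5\right) 36 = \left(-4 - \frac{5}{3} + 5\right) 36 = \left(- \frac{2}{3}\right) 36 = -24$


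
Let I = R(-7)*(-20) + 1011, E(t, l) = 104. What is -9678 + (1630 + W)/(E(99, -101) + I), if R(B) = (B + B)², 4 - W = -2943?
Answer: -27151367/2805 ≈ -9679.6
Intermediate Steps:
W = 2947 (W = 4 - 1*(-2943) = 4 + 2943 = 2947)
R(B) = 4*B² (R(B) = (2*B)² = 4*B²)
I = -2909 (I = (4*(-7)²)*(-20) + 1011 = (4*49)*(-20) + 1011 = 196*(-20) + 1011 = -3920 + 1011 = -2909)
-9678 + (1630 + W)/(E(99, -101) + I) = -9678 + (1630 + 2947)/(104 - 2909) = -9678 + 4577/(-2805) = -9678 + 4577*(-1/2805) = -9678 - 4577/2805 = -27151367/2805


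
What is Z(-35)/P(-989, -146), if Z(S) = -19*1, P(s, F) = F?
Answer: 19/146 ≈ 0.13014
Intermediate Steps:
Z(S) = -19
Z(-35)/P(-989, -146) = -19/(-146) = -19*(-1/146) = 19/146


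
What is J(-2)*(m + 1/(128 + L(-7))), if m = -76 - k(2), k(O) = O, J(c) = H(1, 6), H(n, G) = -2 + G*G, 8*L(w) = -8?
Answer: -336770/127 ≈ -2651.7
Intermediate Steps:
L(w) = -1 (L(w) = (⅛)*(-8) = -1)
H(n, G) = -2 + G²
J(c) = 34 (J(c) = -2 + 6² = -2 + 36 = 34)
m = -78 (m = -76 - 1*2 = -76 - 2 = -78)
J(-2)*(m + 1/(128 + L(-7))) = 34*(-78 + 1/(128 - 1)) = 34*(-78 + 1/127) = 34*(-9905/127) = -336770/127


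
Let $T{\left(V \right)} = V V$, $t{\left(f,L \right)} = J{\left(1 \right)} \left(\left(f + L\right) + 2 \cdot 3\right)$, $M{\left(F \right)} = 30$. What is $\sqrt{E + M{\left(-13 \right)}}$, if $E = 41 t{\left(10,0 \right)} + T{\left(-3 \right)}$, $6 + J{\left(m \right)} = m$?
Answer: $i \sqrt{3241} \approx 56.93 i$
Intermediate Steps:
$J{\left(m \right)} = -6 + m$
$t{\left(f,L \right)} = -30 - 5 L - 5 f$ ($t{\left(f,L \right)} = \left(-6 + 1\right) \left(\left(f + L\right) + 2 \cdot 3\right) = - 5 \left(\left(L + f\right) + 6\right) = - 5 \left(6 + L + f\right) = -30 - 5 L - 5 f$)
$T{\left(V \right)} = V^{2}$
$E = -3271$ ($E = 41 \left(-30 - 0 - 50\right) + \left(-3\right)^{2} = 41 \left(-30 + 0 - 50\right) + 9 = 41 \left(-80\right) + 9 = -3280 + 9 = -3271$)
$\sqrt{E + M{\left(-13 \right)}} = \sqrt{-3271 + 30} = \sqrt{-3241} = i \sqrt{3241}$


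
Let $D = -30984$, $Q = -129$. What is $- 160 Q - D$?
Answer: $51624$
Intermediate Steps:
$- 160 Q - D = \left(-160\right) \left(-129\right) - -30984 = 20640 + 30984 = 51624$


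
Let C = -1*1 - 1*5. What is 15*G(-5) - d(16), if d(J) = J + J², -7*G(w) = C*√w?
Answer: -272 + 90*I*√5/7 ≈ -272.0 + 28.749*I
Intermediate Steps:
C = -6 (C = -1 - 5 = -6)
G(w) = 6*√w/7 (G(w) = -(-6)*√w/7 = 6*√w/7)
15*G(-5) - d(16) = 15*(6*√(-5)/7) - 16*(1 + 16) = 15*(6*(I*√5)/7) - 16*17 = 15*(6*I*√5/7) - 1*272 = 90*I*√5/7 - 272 = -272 + 90*I*√5/7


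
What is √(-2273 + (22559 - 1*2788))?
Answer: √17498 ≈ 132.28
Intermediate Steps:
√(-2273 + (22559 - 1*2788)) = √(-2273 + (22559 - 2788)) = √(-2273 + 19771) = √17498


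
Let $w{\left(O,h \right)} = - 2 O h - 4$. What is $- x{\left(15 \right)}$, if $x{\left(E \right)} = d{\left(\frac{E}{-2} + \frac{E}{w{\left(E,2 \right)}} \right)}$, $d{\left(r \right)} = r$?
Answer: $\frac{495}{64} \approx 7.7344$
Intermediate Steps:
$w{\left(O,h \right)} = -4 - 2 O h$ ($w{\left(O,h \right)} = - 2 O h - 4 = -4 - 2 O h$)
$x{\left(E \right)} = - \frac{E}{2} + \frac{E}{-4 - 4 E}$ ($x{\left(E \right)} = \frac{E}{-2} + \frac{E}{-4 - 2 E 2} = E \left(- \frac{1}{2}\right) + \frac{E}{-4 - 4 E} = - \frac{E}{2} + \frac{E}{-4 - 4 E}$)
$- x{\left(15 \right)} = - \frac{15 \left(-3 - 30\right)}{4 \left(1 + 15\right)} = - \frac{15 \left(-3 - 30\right)}{4 \cdot 16} = - \frac{15 \left(-33\right)}{4 \cdot 16} = \left(-1\right) \left(- \frac{495}{64}\right) = \frac{495}{64}$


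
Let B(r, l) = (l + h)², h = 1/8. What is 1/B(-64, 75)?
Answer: 64/361201 ≈ 0.00017719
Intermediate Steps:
h = ⅛ ≈ 0.12500
B(r, l) = (⅛ + l)² (B(r, l) = (l + ⅛)² = (⅛ + l)²)
1/B(-64, 75) = 1/((1 + 8*75)²/64) = 1/((1 + 600)²/64) = 1/((1/64)*601²) = 1/((1/64)*361201) = 1/(361201/64) = 64/361201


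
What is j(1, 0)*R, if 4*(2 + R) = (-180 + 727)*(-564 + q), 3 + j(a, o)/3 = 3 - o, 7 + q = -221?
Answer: 0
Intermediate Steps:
q = -228 (q = -7 - 221 = -228)
j(a, o) = -3*o (j(a, o) = -9 + 3*(3 - o) = -9 + (9 - 3*o) = -3*o)
R = -108308 (R = -2 + ((-180 + 727)*(-564 - 228))/4 = -2 + (547*(-792))/4 = -2 + (¼)*(-433224) = -2 - 108306 = -108308)
j(1, 0)*R = -3*0*(-108308) = 0*(-108308) = 0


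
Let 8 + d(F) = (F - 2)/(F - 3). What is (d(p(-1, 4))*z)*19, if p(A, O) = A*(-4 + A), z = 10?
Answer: -1235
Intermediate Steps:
d(F) = -8 + (-2 + F)/(-3 + F) (d(F) = -8 + (F - 2)/(F - 3) = -8 + (-2 + F)/(-3 + F))
(d(p(-1, 4))*z)*19 = (((22 - (-7)*(-4 - 1))/(-3 - (-4 - 1)))*10)*19 = (((22 - (-7)*(-5))/(-3 - 1*(-5)))*10)*19 = (((22 - 7*5)/(-3 + 5))*10)*19 = (((22 - 35)/2)*10)*19 = (((½)*(-13))*10)*19 = -13/2*10*19 = -65*19 = -1235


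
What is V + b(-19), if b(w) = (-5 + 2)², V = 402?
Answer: 411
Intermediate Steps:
b(w) = 9 (b(w) = (-3)² = 9)
V + b(-19) = 402 + 9 = 411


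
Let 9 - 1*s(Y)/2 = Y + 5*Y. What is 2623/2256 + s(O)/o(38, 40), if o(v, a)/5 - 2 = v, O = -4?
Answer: 84187/56400 ≈ 1.4927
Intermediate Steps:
o(v, a) = 10 + 5*v
s(Y) = 18 - 12*Y (s(Y) = 18 - 2*(Y + 5*Y) = 18 - 12*Y)
2623/2256 + s(O)/o(38, 40) = 2623/2256 + (18 - 12*(-4))/(10 + 5*38) = 2623*(1/2256) + (18 + 48)/(10 + 190) = 2623/2256 + 66/200 = 2623/2256 + 66*(1/200) = 2623/2256 + 33/100 = 84187/56400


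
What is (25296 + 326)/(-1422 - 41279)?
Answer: -25622/42701 ≈ -0.60003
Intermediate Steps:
(25296 + 326)/(-1422 - 41279) = 25622/(-42701) = 25622*(-1/42701) = -25622/42701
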